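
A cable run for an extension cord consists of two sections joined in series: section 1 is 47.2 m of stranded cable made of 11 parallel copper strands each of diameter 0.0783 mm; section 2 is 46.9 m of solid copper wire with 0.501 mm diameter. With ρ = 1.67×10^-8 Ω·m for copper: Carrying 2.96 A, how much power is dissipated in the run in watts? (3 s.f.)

165 W

Section 1: A_strand = π(3.9150e-05)² = 4.815e-09 m²; R₁ = ρL/(N·A_s) = (1.67×10^-8)(47.2)/(11×4.815e-09) = 14.88 Ω
Section 2: A = π(d/2)² = π(2.5050e-04 m)² = 1.971e-07 m²
R₂ = (1.67×10^-8)(46.9)/(1.971e-07) = 3.973 Ω
R = R₁ + R₂ = 18.85 Ω
P = I²R = (2.96)² × 18.85 = 165 W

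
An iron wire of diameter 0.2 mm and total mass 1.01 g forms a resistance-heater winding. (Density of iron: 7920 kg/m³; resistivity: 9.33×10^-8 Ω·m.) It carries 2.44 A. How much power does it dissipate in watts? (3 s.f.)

71.8 W

A = π(d/2)² = π(1.0000e-04 m)² = 3.1416e-08 m²
L = m/(density·A) = 0.00101/(7920×3.1416e-08) = 4.059 m
R = ρL/A = (9.33×10^-8)(4.059)/(3.1416e-08) = 12.06 Ω
P = I²R = (2.44)² × 12.06 = 71.8 W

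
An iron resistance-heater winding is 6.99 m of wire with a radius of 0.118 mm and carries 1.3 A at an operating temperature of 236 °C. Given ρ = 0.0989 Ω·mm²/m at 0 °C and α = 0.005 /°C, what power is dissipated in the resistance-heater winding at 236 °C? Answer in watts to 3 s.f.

58.2 W

ρ = 0.0989 Ω·mm²/m = 9.89×10^-8 Ω·m
A = πr² = π(1.1800e-04 m)² = 4.374e-08 m²
R₍0₎ = ρL/A = (9.89×10^-8)(6.99)/(4.374e-08) = 15.8 Ω
R₍236₎ = R₍0₎(1 + αΔT) = 15.8 × (1 + 0.005×236) = 34.45 Ω
P = I²R = (1.3)² × 34.45 = 58.2 W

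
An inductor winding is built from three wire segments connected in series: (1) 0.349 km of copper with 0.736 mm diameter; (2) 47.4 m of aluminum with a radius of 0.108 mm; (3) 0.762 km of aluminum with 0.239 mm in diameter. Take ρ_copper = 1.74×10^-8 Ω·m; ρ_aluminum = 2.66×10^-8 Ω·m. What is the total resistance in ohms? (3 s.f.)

Seg 1: A = π(d/2)² = π(3.6800e-04 m)² = 4.254e-07 m²
R_1 = (1.74×10^-8)(349)/(4.254e-07) = 14.27 Ω
Seg 2: A = πr² = π(1.0800e-04 m)² = 3.664e-08 m²
R_2 = (2.66×10^-8)(47.4)/(3.664e-08) = 34.41 Ω
Seg 3: A = π(d/2)² = π(1.1950e-04 m)² = 4.486e-08 m²
R_3 = (2.66×10^-8)(762)/(4.486e-08) = 451.8 Ω
R_total = R_1 + R_2 + R_3 = 500 Ω

500 Ω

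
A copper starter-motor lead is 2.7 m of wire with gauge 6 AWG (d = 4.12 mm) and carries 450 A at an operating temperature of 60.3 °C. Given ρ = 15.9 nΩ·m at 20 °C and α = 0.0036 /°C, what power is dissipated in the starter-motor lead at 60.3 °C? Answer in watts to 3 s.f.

747 W

ρ = 15.9 nΩ·m = 1.59×10^-8 Ω·m
A = π(4.12/2 mm)² = π(2.0600e-03 m)² = 1.333e-05 m²
R₍20₎ = ρL/A = (1.59×10^-8)(2.7)/(1.333e-05) = 0.00322 Ω
R₍60.3₎ = R₍20₎(1 + αΔT) = 0.00322 × (1 + 0.0036×40.3) = 0.003687 Ω
P = I²R = (450)² × 0.003687 = 747 W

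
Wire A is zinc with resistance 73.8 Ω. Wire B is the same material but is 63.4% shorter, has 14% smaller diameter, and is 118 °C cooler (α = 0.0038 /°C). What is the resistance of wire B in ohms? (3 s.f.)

20.1 Ω

R ∝ ρL/d² with ρ ∝ (1+αΔT), so R_B/R_A = (1 − 63.4/100) × (1 − 14/100)⁻² × (1 − 0.0038×118)
= 0.366 × 1.352 × 0.5516 = 0.273
R_B = 0.273 × 73.8 = 20.1 Ω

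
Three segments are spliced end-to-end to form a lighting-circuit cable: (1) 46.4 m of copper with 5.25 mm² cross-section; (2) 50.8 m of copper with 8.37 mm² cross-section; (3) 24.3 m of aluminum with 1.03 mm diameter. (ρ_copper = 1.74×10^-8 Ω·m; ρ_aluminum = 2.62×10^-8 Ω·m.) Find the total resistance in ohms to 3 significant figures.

Seg 1: A = 5.25 mm² = 5.250e-06 m²
R_1 = (1.74×10^-8)(46.4)/(5.250e-06) = 0.1538 Ω
Seg 2: A = 8.37 mm² = 8.370e-06 m²
R_2 = (1.74×10^-8)(50.8)/(8.370e-06) = 0.1056 Ω
Seg 3: A = π(d/2)² = π(5.1500e-04 m)² = 8.332e-07 m²
R_3 = (2.62×10^-8)(24.3)/(8.332e-07) = 0.7641 Ω
R_total = R_1 + R_2 + R_3 = 1.02 Ω

1.02 Ω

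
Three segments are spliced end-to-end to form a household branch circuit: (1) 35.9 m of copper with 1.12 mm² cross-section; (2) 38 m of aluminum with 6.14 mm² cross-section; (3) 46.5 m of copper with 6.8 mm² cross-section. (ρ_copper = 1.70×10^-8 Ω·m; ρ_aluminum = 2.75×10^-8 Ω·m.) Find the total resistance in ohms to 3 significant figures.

0.831 Ω

Seg 1: A = 1.12 mm² = 1.120e-06 m²
R_1 = (1.70×10^-8)(35.9)/(1.120e-06) = 0.5449 Ω
Seg 2: A = 6.14 mm² = 6.140e-06 m²
R_2 = (2.75×10^-8)(38)/(6.140e-06) = 0.1702 Ω
Seg 3: A = 6.8 mm² = 6.800e-06 m²
R_3 = (1.70×10^-8)(46.5)/(6.800e-06) = 0.1163 Ω
R_total = R_1 + R_2 + R_3 = 0.831 Ω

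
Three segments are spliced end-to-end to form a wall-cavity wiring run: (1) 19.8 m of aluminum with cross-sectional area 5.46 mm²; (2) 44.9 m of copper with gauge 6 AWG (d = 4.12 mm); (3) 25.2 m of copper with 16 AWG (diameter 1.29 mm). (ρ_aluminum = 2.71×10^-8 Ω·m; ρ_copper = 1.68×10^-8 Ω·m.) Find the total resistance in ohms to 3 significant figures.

0.479 Ω

Seg 1: A = 5.46 mm² = 5.460e-06 m²
R_1 = (2.71×10^-8)(19.8)/(5.460e-06) = 0.09827 Ω
Seg 2: A = π(4.12/2 mm)² = π(2.0600e-03 m)² = 1.333e-05 m²
R_2 = (1.68×10^-8)(44.9)/(1.333e-05) = 0.05658 Ω
Seg 3: A = π(1.29/2 mm)² = π(6.4500e-04 m)² = 1.307e-06 m²
R_3 = (1.68×10^-8)(25.2)/(1.307e-06) = 0.3239 Ω
R_total = R_1 + R_2 + R_3 = 0.479 Ω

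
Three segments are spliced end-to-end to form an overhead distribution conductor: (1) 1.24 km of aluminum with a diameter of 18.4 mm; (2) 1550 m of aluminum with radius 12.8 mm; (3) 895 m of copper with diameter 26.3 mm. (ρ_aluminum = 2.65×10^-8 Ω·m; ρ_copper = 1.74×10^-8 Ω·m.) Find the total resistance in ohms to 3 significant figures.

Seg 1: A = π(d/2)² = π(9.2000e-03 m)² = 2.659e-04 m²
R_1 = (2.65×10^-8)(1240)/(2.659e-04) = 0.1236 Ω
Seg 2: A = πr² = π(1.2800e-02 m)² = 5.147e-04 m²
R_2 = (2.65×10^-8)(1550)/(5.147e-04) = 0.0798 Ω
Seg 3: A = π(d/2)² = π(1.3150e-02 m)² = 5.433e-04 m²
R_3 = (1.74×10^-8)(895)/(5.433e-04) = 0.02867 Ω
R_total = R_1 + R_2 + R_3 = 0.232 Ω

0.232 Ω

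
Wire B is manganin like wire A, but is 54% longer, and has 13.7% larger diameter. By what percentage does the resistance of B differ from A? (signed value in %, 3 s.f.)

R ∝ L/d², so R_B/R_A = (1 + 54/100) × (1 + 13.7/100)⁻²
= 1.54 × 0.7735 = 1.191
(R_B − R_A)/R_A = 1.191 − 1 = 19.1%

19.1%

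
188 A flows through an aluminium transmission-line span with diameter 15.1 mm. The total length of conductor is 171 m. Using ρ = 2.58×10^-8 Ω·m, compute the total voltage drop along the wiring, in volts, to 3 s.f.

A = π(d/2)² = π(7.5500e-03 m)² = 1.791e-04 m²
R = ρL/A = (2.58×10^-8)(171)/(1.791e-04) = 0.02464 Ω
V = IR = 188 × 0.02464 = 4.63 V

4.63 V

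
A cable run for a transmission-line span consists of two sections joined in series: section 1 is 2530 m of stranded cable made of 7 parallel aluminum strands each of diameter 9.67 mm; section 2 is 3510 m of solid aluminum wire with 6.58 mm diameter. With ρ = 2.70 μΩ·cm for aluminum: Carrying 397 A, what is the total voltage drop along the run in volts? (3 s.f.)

ρ = 2.70 μΩ·cm = 2.70×10^-8 Ω·m
Section 1: A_strand = π(4.8350e-03)² = 7.344e-05 m²; R₁ = ρL/(N·A_s) = (2.70×10^-8)(2530)/(7×7.344e-05) = 0.1329 Ω
Section 2: A = π(d/2)² = π(3.2900e-03 m)² = 3.400e-05 m²
R₂ = (2.70×10^-8)(3510)/(3.400e-05) = 2.787 Ω
R = R₁ + R₂ = 2.92 Ω
V = IR = 397 × 2.92 = 1160 V

1160 V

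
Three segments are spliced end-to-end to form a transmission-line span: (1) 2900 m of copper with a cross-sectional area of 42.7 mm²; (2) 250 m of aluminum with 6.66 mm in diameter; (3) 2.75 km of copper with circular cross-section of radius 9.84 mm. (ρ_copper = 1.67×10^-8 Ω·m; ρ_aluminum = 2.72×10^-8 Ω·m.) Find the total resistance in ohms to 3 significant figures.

1.48 Ω

Seg 1: A = 42.7 mm² = 4.270e-05 m²
R_1 = (1.67×10^-8)(2900)/(4.270e-05) = 1.134 Ω
Seg 2: A = π(d/2)² = π(3.3300e-03 m)² = 3.484e-05 m²
R_2 = (2.72×10^-8)(250)/(3.484e-05) = 0.1952 Ω
Seg 3: A = πr² = π(9.8400e-03 m)² = 3.042e-04 m²
R_3 = (1.67×10^-8)(2750)/(3.042e-04) = 0.151 Ω
R_total = R_1 + R_2 + R_3 = 1.48 Ω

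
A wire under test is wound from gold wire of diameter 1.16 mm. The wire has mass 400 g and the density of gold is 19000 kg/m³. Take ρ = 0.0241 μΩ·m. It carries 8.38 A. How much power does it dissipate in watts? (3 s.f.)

31.9 W

ρ = 0.0241 μΩ·m = 2.41×10^-8 Ω·m
A = π(d/2)² = π(5.8000e-04 m)² = 1.0568e-06 m²
L = m/(density·A) = 0.4/(19000×1.0568e-06) = 19.92 m
R = ρL/A = (2.41×10^-8)(19.92)/(1.0568e-06) = 0.4543 Ω
P = I²R = (8.38)² × 0.4543 = 31.9 W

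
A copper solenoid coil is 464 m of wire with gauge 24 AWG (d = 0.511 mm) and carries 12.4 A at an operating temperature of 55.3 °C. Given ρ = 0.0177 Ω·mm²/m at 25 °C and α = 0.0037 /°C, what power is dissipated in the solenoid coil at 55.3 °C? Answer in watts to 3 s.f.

6850 W

ρ = 0.0177 Ω·mm²/m = 1.77×10^-8 Ω·m
A = π(0.511/2 mm)² = π(2.5550e-04 m)² = 2.051e-07 m²
R₍25₎ = ρL/A = (1.77×10^-8)(464)/(2.051e-07) = 40.05 Ω
R₍55.3₎ = R₍25₎(1 + αΔT) = 40.05 × (1 + 0.0037×30.3) = 44.54 Ω
P = I²R = (12.4)² × 44.54 = 6850 W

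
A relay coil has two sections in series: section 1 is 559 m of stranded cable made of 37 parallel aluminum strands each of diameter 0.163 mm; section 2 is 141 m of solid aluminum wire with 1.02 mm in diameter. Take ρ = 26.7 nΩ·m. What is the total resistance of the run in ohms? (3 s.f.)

ρ = 26.7 nΩ·m = 2.67×10^-8 Ω·m
Section 1: A_strand = π(8.1500e-05)² = 2.087e-08 m²; R₁ = ρL/(N·A_s) = (2.67×10^-8)(559)/(37×2.087e-08) = 19.33 Ω
Section 2: A = π(d/2)² = π(5.1000e-04 m)² = 8.171e-07 m²
R₂ = (2.67×10^-8)(141)/(8.171e-07) = 4.607 Ω
R = R₁ + R₂ = 23.9 Ω

23.9 Ω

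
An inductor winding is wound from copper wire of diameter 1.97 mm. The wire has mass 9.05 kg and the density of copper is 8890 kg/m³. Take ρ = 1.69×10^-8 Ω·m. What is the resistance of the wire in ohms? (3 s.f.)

1.85 Ω

A = π(d/2)² = π(9.8500e-04 m)² = 3.0481e-06 m²
L = m/(density·A) = 9.05/(8890×3.0481e-06) = 334 m
R = ρL/A = (1.69×10^-8)(334)/(3.0481e-06) = 1.85 Ω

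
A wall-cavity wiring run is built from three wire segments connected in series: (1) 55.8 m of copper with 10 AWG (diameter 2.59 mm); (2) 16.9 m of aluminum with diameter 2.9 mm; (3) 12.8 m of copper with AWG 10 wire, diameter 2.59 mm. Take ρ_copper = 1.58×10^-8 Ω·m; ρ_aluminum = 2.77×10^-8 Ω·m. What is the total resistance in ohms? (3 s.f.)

Seg 1: A = π(2.59/2 mm)² = π(1.2950e-03 m)² = 5.269e-06 m²
R_1 = (1.58×10^-8)(55.8)/(5.269e-06) = 0.1673 Ω
Seg 2: A = π(d/2)² = π(1.4500e-03 m)² = 6.605e-06 m²
R_2 = (2.77×10^-8)(16.9)/(6.605e-06) = 0.07087 Ω
Seg 3: A = π(2.59/2 mm)² = π(1.2950e-03 m)² = 5.269e-06 m²
R_3 = (1.58×10^-8)(12.8)/(5.269e-06) = 0.03839 Ω
R_total = R_1 + R_2 + R_3 = 0.277 Ω

0.277 Ω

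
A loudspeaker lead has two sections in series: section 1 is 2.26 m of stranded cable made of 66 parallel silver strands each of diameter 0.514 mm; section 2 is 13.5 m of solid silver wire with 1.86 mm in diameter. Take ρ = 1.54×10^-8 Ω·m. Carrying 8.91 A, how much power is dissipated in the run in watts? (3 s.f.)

6.28 W

Section 1: A_strand = π(2.5700e-04)² = 2.075e-07 m²; R₁ = ρL/(N·A_s) = (1.54×10^-8)(2.26)/(66×2.075e-07) = 0.002541 Ω
Section 2: A = π(d/2)² = π(9.3000e-04 m)² = 2.717e-06 m²
R₂ = (1.54×10^-8)(13.5)/(2.717e-06) = 0.07651 Ω
R = R₁ + R₂ = 0.07905 Ω
P = I²R = (8.91)² × 0.07905 = 6.28 W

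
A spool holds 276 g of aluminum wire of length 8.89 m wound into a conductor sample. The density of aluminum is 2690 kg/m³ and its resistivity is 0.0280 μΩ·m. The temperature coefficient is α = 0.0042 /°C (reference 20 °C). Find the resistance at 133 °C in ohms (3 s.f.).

0.0318 Ω

ρ = 0.0280 μΩ·m = 2.80×10^-8 Ω·m
A = m/(density·L) = 0.276/(2690×8.89) = 1.1541e-05 m²
R = ρL/A = (2.80×10^-8)(8.89)/(1.1541e-05) = 0.02157 Ω
R(133 °C) = 0.02157 × (1 + 0.0042×113) = 0.0318 Ω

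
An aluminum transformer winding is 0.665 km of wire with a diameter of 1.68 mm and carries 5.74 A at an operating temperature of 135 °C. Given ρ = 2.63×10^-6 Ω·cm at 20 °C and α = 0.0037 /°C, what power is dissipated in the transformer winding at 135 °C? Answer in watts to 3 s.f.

371 W

ρ = 2.63×10^-6 Ω·cm = 2.63×10^-8 Ω·m
A = π(d/2)² = π(8.4000e-04 m)² = 2.217e-06 m²
R₍20₎ = ρL/A = (2.63×10^-8)(665)/(2.217e-06) = 7.89 Ω
R₍135₎ = R₍20₎(1 + αΔT) = 7.89 × (1 + 0.0037×115) = 11.25 Ω
P = I²R = (5.74)² × 11.25 = 371 W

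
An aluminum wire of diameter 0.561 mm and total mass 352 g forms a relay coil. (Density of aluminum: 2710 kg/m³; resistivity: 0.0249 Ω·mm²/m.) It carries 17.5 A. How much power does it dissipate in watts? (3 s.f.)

ρ = 0.0249 Ω·mm²/m = 2.49×10^-8 Ω·m
A = π(d/2)² = π(2.8050e-04 m)² = 2.4718e-07 m²
L = m/(density·A) = 0.352/(2710×2.4718e-07) = 525.5 m
R = ρL/A = (2.49×10^-8)(525.5)/(2.4718e-07) = 52.93 Ω
P = I²R = (17.5)² × 52.93 = 16200 W

16200 W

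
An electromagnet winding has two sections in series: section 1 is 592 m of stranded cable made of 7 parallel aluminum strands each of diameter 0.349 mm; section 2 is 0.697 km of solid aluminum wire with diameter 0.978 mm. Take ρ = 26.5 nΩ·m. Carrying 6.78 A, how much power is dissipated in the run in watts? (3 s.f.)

2210 W

ρ = 26.5 nΩ·m = 2.65×10^-8 Ω·m
Section 1: A_strand = π(1.7450e-04)² = 9.566e-08 m²; R₁ = ρL/(N·A_s) = (2.65×10^-8)(592)/(7×9.566e-08) = 23.43 Ω
Section 2: A = π(d/2)² = π(4.8900e-04 m)² = 7.512e-07 m²
R₂ = (2.65×10^-8)(697)/(7.512e-07) = 24.59 Ω
R = R₁ + R₂ = 48.01 Ω
P = I²R = (6.78)² × 48.01 = 2210 W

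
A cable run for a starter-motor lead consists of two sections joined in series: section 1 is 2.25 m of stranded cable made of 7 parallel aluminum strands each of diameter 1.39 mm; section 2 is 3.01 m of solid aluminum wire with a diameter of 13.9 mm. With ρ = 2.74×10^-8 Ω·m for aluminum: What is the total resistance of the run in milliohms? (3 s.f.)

Section 1: A_strand = π(6.9500e-04)² = 1.517e-06 m²; R₁ = ρL/(N·A_s) = (2.74×10^-8)(2.25)/(7×1.517e-06) = 0.005804 Ω
Section 2: A = π(d/2)² = π(6.9500e-03 m)² = 1.517e-04 m²
R₂ = (2.74×10^-8)(3.01)/(1.517e-04) = 5.435×10^-4 Ω
R = R₁ + R₂ = 6.35 mΩ

6.35 mΩ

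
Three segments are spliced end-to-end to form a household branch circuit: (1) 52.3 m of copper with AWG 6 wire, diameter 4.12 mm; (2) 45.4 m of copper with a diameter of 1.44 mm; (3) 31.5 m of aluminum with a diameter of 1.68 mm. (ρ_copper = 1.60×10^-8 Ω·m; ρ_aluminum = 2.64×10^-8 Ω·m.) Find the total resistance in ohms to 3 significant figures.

Seg 1: A = π(4.12/2 mm)² = π(2.0600e-03 m)² = 1.333e-05 m²
R_1 = (1.60×10^-8)(52.3)/(1.333e-05) = 0.06277 Ω
Seg 2: A = π(d/2)² = π(7.2000e-04 m)² = 1.629e-06 m²
R_2 = (1.60×10^-8)(45.4)/(1.629e-06) = 0.446 Ω
Seg 3: A = π(d/2)² = π(8.4000e-04 m)² = 2.217e-06 m²
R_3 = (2.64×10^-8)(31.5)/(2.217e-06) = 0.3752 Ω
R_total = R_1 + R_2 + R_3 = 0.884 Ω

0.884 Ω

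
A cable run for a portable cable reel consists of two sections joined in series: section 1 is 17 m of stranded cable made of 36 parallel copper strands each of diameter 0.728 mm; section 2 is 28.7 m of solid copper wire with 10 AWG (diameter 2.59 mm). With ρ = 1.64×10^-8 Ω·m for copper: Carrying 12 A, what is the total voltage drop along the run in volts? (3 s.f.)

Section 1: A_strand = π(3.6400e-04)² = 4.162e-07 m²; R₁ = ρL/(N·A_s) = (1.64×10^-8)(17)/(36×4.162e-07) = 0.01861 Ω
Section 2: A = π(2.59/2 mm)² = π(1.2950e-03 m)² = 5.269e-06 m²
R₂ = (1.64×10^-8)(28.7)/(5.269e-06) = 0.08934 Ω
R = R₁ + R₂ = 0.1079 Ω
V = IR = 12 × 0.1079 = 1.30 V

1.30 V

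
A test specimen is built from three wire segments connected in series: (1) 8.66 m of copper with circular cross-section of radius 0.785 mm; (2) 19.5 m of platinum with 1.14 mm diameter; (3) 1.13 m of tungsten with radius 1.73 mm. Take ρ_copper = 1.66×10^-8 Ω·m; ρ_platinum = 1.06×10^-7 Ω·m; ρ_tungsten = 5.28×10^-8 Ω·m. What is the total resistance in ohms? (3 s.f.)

2.11 Ω

Seg 1: A = πr² = π(7.8500e-04 m)² = 1.936e-06 m²
R_1 = (1.66×10^-8)(8.66)/(1.936e-06) = 0.07426 Ω
Seg 2: A = π(d/2)² = π(5.7000e-04 m)² = 1.021e-06 m²
R_2 = (1.06×10^-7)(19.5)/(1.021e-06) = 2.025 Ω
Seg 3: A = πr² = π(1.7300e-03 m)² = 9.402e-06 m²
R_3 = (5.28×10^-8)(1.13)/(9.402e-06) = 0.006346 Ω
R_total = R_1 + R_2 + R_3 = 2.11 Ω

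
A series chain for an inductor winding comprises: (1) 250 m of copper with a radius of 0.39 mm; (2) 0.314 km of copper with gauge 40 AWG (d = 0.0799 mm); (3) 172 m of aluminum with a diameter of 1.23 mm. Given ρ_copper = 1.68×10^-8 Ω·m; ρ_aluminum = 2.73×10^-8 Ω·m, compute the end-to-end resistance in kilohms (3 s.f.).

Seg 1: A = πr² = π(3.9000e-04 m)² = 4.778e-07 m²
R_1 = (1.68×10^-8)(250)/(4.778e-07) = 8.79 Ω
Seg 2: A = π(0.0799/2 mm)² = π(3.9950e-05 m)² = 5.014e-09 m²
R_2 = (1.68×10^-8)(314)/(5.014e-09) = 1052 Ω
Seg 3: A = π(d/2)² = π(6.1500e-04 m)² = 1.188e-06 m²
R_3 = (2.73×10^-8)(172)/(1.188e-06) = 3.952 Ω
R_total = R_1 + R_2 + R_3 = 1.06 kΩ

1.06 kΩ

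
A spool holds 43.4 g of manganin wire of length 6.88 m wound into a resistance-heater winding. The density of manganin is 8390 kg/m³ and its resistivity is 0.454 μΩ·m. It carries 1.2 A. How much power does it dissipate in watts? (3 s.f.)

5.98 W

ρ = 0.454 μΩ·m = 4.54×10^-7 Ω·m
A = m/(density·L) = 0.0434/(8390×6.88) = 7.5186e-07 m²
R = ρL/A = (4.54×10^-7)(6.88)/(7.5186e-07) = 4.154 Ω
P = I²R = (1.2)² × 4.154 = 5.98 W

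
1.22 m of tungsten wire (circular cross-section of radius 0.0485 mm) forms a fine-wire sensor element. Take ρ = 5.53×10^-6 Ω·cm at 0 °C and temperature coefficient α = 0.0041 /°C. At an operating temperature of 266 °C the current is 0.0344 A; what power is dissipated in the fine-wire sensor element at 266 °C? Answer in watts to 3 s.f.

ρ = 5.53×10^-6 Ω·cm = 5.53×10^-8 Ω·m
A = πr² = π(4.8500e-05 m)² = 7.390e-09 m²
R₍0₎ = ρL/A = (5.53×10^-8)(1.22)/(7.390e-09) = 9.13 Ω
R₍266₎ = R₍0₎(1 + αΔT) = 9.13 × (1 + 0.0041×266) = 19.09 Ω
P = I²R = (0.0344)² × 19.09 = 0.0226 W

0.0226 W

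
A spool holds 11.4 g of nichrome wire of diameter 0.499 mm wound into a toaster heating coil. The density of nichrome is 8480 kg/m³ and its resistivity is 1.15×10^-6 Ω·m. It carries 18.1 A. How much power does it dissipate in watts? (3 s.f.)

A = π(d/2)² = π(2.4950e-04 m)² = 1.9556e-07 m²
L = m/(density·A) = 0.0114/(8480×1.9556e-07) = 6.874 m
R = ρL/A = (1.15×10^-6)(6.874)/(1.9556e-07) = 40.42 Ω
P = I²R = (18.1)² × 40.42 = 13200 W

13200 W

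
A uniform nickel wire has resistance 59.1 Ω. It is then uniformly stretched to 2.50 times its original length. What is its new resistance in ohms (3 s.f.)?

369 Ω

Volume constant ⇒ A' = A/k with k = 2.5. R' = ρ(kL)/(A/k) = k²R.
R' = 6.25 × 59.1 = 369 Ω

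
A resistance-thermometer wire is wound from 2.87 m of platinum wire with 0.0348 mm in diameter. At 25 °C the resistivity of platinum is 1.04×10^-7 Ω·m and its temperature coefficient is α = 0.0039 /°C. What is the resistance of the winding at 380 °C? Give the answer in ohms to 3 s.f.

748 Ω

A = π(d/2)² = π(1.7400e-05 m)² = 9.511e-10 m²
R₍25°C₎ = ρL/A = (1.04×10^-7)(2.87)/(9.511e-10) = 313.8 Ω
R = R₀(1 + αΔT) = 313.8(1 + 0.0039×355) = 748 Ω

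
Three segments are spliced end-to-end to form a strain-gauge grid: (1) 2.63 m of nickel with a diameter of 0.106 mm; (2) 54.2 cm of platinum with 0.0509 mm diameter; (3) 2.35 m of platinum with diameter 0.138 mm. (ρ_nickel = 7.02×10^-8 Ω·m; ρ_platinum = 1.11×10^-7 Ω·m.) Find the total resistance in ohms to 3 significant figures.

Seg 1: A = π(d/2)² = π(5.3000e-05 m)² = 8.825e-09 m²
R_1 = (7.02×10^-8)(2.63)/(8.825e-09) = 20.92 Ω
Seg 2: A = π(d/2)² = π(2.5450e-05 m)² = 2.035e-09 m²
R_2 = (1.11×10^-7)(0.542)/(2.035e-09) = 29.57 Ω
Seg 3: A = π(d/2)² = π(6.9000e-05 m)² = 1.496e-08 m²
R_3 = (1.11×10^-7)(2.35)/(1.496e-08) = 17.44 Ω
R_total = R_1 + R_2 + R_3 = 67.9 Ω

67.9 Ω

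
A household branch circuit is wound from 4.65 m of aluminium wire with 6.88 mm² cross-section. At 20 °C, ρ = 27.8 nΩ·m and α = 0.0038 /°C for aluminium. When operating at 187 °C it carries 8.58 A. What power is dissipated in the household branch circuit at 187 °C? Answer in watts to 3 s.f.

2.26 W

ρ = 27.8 nΩ·m = 2.78×10^-8 Ω·m
A = 6.88 mm² = 6.880e-06 m²
R₍20₎ = ρL/A = (2.78×10^-8)(4.65)/(6.880e-06) = 0.01879 Ω
R₍187₎ = R₍20₎(1 + αΔT) = 0.01879 × (1 + 0.0038×167) = 0.03071 Ω
P = I²R = (8.58)² × 0.03071 = 2.26 W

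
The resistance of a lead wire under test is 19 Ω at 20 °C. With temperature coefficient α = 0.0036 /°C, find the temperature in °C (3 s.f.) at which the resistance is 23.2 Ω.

R = R₀(1 + α(T − T₀)) ⇒ T = T₀ + (R/R₀ − 1)/α
T = 20 + (23.2/19 − 1)/0.0036 = 20 + (0.2211)/0.0036 = 81.4 °C

81.4 °C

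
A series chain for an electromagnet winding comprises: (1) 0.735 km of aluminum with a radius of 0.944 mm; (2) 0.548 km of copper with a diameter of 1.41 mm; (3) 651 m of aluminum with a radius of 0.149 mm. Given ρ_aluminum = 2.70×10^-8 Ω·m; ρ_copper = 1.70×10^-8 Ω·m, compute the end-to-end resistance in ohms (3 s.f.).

Seg 1: A = πr² = π(9.4400e-04 m)² = 2.800e-06 m²
R_1 = (2.70×10^-8)(735)/(2.800e-06) = 7.089 Ω
Seg 2: A = π(d/2)² = π(7.0500e-04 m)² = 1.561e-06 m²
R_2 = (1.70×10^-8)(548)/(1.561e-06) = 5.966 Ω
Seg 3: A = πr² = π(1.4900e-04 m)² = 6.975e-08 m²
R_3 = (2.70×10^-8)(651)/(6.975e-08) = 252 Ω
R_total = R_1 + R_2 + R_3 = 265 Ω

265 Ω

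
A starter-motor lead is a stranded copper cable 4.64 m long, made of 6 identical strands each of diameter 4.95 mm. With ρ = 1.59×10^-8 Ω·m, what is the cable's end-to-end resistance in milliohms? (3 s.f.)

0.639 mΩ

A_strand = π(2.4750e-03 m)² = 1.924e-05 m²
R_strand = ρL/A = (1.59×10^-8)(4.64)/(1.924e-05) = 0.003834 Ω
R_total = R_strand/N = 0.003834/6 = 0.639 mΩ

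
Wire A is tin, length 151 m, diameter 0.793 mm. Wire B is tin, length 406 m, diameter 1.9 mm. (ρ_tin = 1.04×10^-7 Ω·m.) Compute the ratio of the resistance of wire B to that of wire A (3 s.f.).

R ∝ ρL/d², so R_B/R_A = (L_B/L_A) × (d_A/d_B)²
= (406/151) × (0.793/1.9)² = 0.468

0.468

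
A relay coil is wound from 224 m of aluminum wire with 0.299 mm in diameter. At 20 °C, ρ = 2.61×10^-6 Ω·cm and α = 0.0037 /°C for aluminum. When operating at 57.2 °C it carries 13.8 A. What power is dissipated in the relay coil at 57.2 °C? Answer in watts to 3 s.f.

ρ = 2.61×10^-6 Ω·cm = 2.61×10^-8 Ω·m
A = π(d/2)² = π(1.4950e-04 m)² = 7.022e-08 m²
R₍20₎ = ρL/A = (2.61×10^-8)(224)/(7.022e-08) = 83.26 Ω
R₍57.2₎ = R₍20₎(1 + αΔT) = 83.26 × (1 + 0.0037×37.2) = 94.72 Ω
P = I²R = (13.8)² × 94.72 = 18000 W

18000 W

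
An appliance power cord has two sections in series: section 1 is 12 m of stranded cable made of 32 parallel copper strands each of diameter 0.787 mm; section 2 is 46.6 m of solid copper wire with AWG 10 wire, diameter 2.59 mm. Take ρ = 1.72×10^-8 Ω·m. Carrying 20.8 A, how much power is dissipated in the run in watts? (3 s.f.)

71.6 W

Section 1: A_strand = π(3.9350e-04)² = 4.865e-07 m²; R₁ = ρL/(N·A_s) = (1.72×10^-8)(12)/(32×4.865e-07) = 0.01326 Ω
Section 2: A = π(2.59/2 mm)² = π(1.2950e-03 m)² = 5.269e-06 m²
R₂ = (1.72×10^-8)(46.6)/(5.269e-06) = 0.1521 Ω
R = R₁ + R₂ = 0.1654 Ω
P = I²R = (20.8)² × 0.1654 = 71.6 W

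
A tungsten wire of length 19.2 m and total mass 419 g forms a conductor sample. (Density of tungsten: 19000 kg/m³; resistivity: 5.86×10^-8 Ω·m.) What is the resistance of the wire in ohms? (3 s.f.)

0.980 Ω

A = m/(density·L) = 0.419/(19000×19.2) = 1.1486e-06 m²
R = ρL/A = (5.86×10^-8)(19.2)/(1.1486e-06) = 0.980 Ω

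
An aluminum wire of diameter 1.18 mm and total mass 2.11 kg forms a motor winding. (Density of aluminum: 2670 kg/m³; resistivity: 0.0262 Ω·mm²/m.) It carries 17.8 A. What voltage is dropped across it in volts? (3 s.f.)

ρ = 0.0262 Ω·mm²/m = 2.62×10^-8 Ω·m
A = π(d/2)² = π(5.9000e-04 m)² = 1.0936e-06 m²
L = m/(density·A) = 2.11/(2670×1.0936e-06) = 722.6 m
R = ρL/A = (2.62×10^-8)(722.6)/(1.0936e-06) = 17.31 Ω
V = IR = 17.8 × 17.31 = 308 V

308 V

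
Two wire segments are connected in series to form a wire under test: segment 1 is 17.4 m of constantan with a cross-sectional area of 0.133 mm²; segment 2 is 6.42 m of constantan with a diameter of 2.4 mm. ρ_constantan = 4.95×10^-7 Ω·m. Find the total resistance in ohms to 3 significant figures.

Segment 1: A = 0.133 mm² = 1.330e-07 m²
R₁ = ρL/A = (4.95×10^-7)(17.4)/(1.330e-07) = 64.76 Ω
Segment 2: A = π(d/2)² = π(1.2000e-03 m)² = 4.524e-06 m²
R₂ = (4.95×10^-7)(6.42)/(4.524e-06) = 0.7025 Ω
R = R₁ + R₂ = 65.5 Ω

65.5 Ω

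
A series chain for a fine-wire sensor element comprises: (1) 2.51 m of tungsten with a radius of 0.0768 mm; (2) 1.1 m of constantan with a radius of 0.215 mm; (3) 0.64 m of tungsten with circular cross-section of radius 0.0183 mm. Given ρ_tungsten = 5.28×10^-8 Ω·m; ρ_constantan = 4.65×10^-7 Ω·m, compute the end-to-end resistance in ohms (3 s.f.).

42.8 Ω

Seg 1: A = πr² = π(7.6800e-05 m)² = 1.853e-08 m²
R_1 = (5.28×10^-8)(2.51)/(1.853e-08) = 7.152 Ω
Seg 2: A = πr² = π(2.1500e-04 m)² = 1.452e-07 m²
R_2 = (4.65×10^-7)(1.1)/(1.452e-07) = 3.522 Ω
Seg 3: A = πr² = π(1.8300e-05 m)² = 1.052e-09 m²
R_3 = (5.28×10^-8)(0.64)/(1.052e-09) = 32.12 Ω
R_total = R_1 + R_2 + R_3 = 42.8 Ω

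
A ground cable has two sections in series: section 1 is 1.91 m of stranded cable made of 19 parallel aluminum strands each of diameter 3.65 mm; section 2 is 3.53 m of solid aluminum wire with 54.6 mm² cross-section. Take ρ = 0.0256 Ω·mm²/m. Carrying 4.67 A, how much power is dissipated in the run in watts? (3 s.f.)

0.0415 W

ρ = 0.0256 Ω·mm²/m = 2.56×10^-8 Ω·m
Section 1: A_strand = π(1.8250e-03)² = 1.046e-05 m²; R₁ = ρL/(N·A_s) = (2.56×10^-8)(1.91)/(19×1.046e-05) = 2.459×10^-4 Ω
Section 2: A = 54.6 mm² = 5.460e-05 m²
R₂ = (2.56×10^-8)(3.53)/(5.460e-05) = 0.001655 Ω
R = R₁ + R₂ = 0.001901 Ω
P = I²R = (4.67)² × 0.001901 = 0.0415 W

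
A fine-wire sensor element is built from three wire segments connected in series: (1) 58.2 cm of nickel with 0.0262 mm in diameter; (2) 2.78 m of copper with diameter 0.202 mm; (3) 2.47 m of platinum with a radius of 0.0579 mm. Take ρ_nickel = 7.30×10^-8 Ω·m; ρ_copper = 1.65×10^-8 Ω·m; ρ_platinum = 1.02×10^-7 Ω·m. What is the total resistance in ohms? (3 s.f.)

Seg 1: A = π(d/2)² = π(1.3100e-05 m)² = 5.391e-10 m²
R_1 = (7.30×10^-8)(0.582)/(5.391e-10) = 78.8 Ω
Seg 2: A = π(d/2)² = π(1.0100e-04 m)² = 3.205e-08 m²
R_2 = (1.65×10^-8)(2.78)/(3.205e-08) = 1.431 Ω
Seg 3: A = πr² = π(5.7900e-05 m)² = 1.053e-08 m²
R_3 = (1.02×10^-7)(2.47)/(1.053e-08) = 23.92 Ω
R_total = R_1 + R_2 + R_3 = 104 Ω

104 Ω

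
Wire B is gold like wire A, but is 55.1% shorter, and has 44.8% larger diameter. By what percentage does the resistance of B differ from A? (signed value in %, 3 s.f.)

-78.6%

R ∝ L/d², so R_B/R_A = (1 − 55.1/100) × (1 + 44.8/100)⁻²
= 0.449 × 0.4769 = 0.2142
(R_B − R_A)/R_A = 0.2142 − 1 = -78.6%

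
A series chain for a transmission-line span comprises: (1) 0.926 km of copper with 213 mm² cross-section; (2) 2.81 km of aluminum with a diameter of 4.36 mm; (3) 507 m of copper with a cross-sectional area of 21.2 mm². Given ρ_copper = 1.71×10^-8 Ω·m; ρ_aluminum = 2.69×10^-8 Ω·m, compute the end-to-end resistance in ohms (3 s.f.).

Seg 1: A = 213 mm² = 2.130e-04 m²
R_1 = (1.71×10^-8)(926)/(2.130e-04) = 0.07434 Ω
Seg 2: A = π(d/2)² = π(2.1800e-03 m)² = 1.493e-05 m²
R_2 = (2.69×10^-8)(2810)/(1.493e-05) = 5.063 Ω
Seg 3: A = 21.2 mm² = 2.120e-05 m²
R_3 = (1.71×10^-8)(507)/(2.120e-05) = 0.4089 Ω
R_total = R_1 + R_2 + R_3 = 5.55 Ω

5.55 Ω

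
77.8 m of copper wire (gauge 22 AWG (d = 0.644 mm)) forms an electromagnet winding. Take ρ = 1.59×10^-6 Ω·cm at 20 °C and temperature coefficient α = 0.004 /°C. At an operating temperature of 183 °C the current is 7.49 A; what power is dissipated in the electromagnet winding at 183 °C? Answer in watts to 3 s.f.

352 W

ρ = 1.59×10^-6 Ω·cm = 1.59×10^-8 Ω·m
A = π(0.644/2 mm)² = π(3.2200e-04 m)² = 3.257e-07 m²
R₍20₎ = ρL/A = (1.59×10^-8)(77.8)/(3.257e-07) = 3.798 Ω
R₍183₎ = R₍20₎(1 + αΔT) = 3.798 × (1 + 0.004×163) = 6.274 Ω
P = I²R = (7.49)² × 6.274 = 352 W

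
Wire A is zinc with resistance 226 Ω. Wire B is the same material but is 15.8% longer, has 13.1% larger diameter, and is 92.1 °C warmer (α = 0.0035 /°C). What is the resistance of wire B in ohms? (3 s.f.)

R ∝ ρL/d² with ρ ∝ (1+αΔT), so R_B/R_A = (1 + 15.8/100) × (1 + 13.1/100)⁻² × (1 + 0.0035×92.1)
= 1.158 × 0.7818 × 1.322 = 1.197
R_B = 1.197 × 226 = 271 Ω

271 Ω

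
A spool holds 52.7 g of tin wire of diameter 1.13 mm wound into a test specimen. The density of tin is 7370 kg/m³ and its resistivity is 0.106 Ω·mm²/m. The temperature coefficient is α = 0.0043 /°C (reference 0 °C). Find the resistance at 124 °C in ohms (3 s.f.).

ρ = 0.106 Ω·mm²/m = 1.06×10^-7 Ω·m
A = π(d/2)² = π(5.6500e-04 m)² = 1.0029e-06 m²
L = m/(density·A) = 0.0527/(7370×1.0029e-06) = 7.13 m
R = ρL/A = (1.06×10^-7)(7.13)/(1.0029e-06) = 0.7536 Ω
R(124 °C) = 0.7536 × (1 + 0.0043×124) = 1.16 Ω

1.16 Ω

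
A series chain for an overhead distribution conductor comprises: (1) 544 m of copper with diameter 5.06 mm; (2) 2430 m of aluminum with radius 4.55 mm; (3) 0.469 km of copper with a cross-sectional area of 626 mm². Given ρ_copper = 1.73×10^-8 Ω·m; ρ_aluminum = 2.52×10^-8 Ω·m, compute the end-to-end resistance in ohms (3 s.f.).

Seg 1: A = π(d/2)² = π(2.5300e-03 m)² = 2.011e-05 m²
R_1 = (1.73×10^-8)(544)/(2.011e-05) = 0.468 Ω
Seg 2: A = πr² = π(4.5500e-03 m)² = 6.504e-05 m²
R_2 = (2.52×10^-8)(2430)/(6.504e-05) = 0.9415 Ω
Seg 3: A = 626 mm² = 6.260e-04 m²
R_3 = (1.73×10^-8)(469)/(6.260e-04) = 0.01296 Ω
R_total = R_1 + R_2 + R_3 = 1.42 Ω

1.42 Ω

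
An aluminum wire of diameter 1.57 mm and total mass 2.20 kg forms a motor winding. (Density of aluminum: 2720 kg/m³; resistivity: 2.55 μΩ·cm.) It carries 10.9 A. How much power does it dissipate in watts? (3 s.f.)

654 W

ρ = 2.55 μΩ·cm = 2.55×10^-8 Ω·m
A = π(d/2)² = π(7.8500e-04 m)² = 1.9359e-06 m²
L = m/(density·A) = 2.2/(2720×1.9359e-06) = 417.8 m
R = ρL/A = (2.55×10^-8)(417.8)/(1.9359e-06) = 5.503 Ω
P = I²R = (10.9)² × 5.503 = 654 W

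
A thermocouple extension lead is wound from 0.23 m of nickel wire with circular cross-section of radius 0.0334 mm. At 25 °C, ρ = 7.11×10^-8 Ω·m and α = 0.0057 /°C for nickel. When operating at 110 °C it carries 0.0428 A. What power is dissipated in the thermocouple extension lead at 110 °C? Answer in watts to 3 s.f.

A = πr² = π(3.3400e-05 m)² = 3.505e-09 m²
R₍25₎ = ρL/A = (7.11×10^-8)(0.23)/(3.505e-09) = 4.666 Ω
R₍110₎ = R₍25₎(1 + αΔT) = 4.666 × (1 + 0.0057×85) = 6.927 Ω
P = I²R = (0.0428)² × 6.927 = 0.0127 W

0.0127 W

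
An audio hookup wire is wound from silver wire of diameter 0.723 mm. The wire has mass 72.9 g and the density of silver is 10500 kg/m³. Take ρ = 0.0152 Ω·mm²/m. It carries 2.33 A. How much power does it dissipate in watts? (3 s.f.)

ρ = 0.0152 Ω·mm²/m = 1.52×10^-8 Ω·m
A = π(d/2)² = π(3.6150e-04 m)² = 4.1055e-07 m²
L = m/(density·A) = 0.0729/(10500×4.1055e-07) = 16.91 m
R = ρL/A = (1.52×10^-8)(16.91)/(4.1055e-07) = 0.6261 Ω
P = I²R = (2.33)² × 0.6261 = 3.40 W

3.40 W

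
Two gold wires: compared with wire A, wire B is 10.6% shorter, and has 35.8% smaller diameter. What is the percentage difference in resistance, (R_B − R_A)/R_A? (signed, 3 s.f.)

R ∝ L/d², so R_B/R_A = (1 − 10.6/100) × (1 − 35.8/100)⁻²
= 0.894 × 2.426 = 2.169
(R_B − R_A)/R_A = 2.169 − 1 = 117%

117%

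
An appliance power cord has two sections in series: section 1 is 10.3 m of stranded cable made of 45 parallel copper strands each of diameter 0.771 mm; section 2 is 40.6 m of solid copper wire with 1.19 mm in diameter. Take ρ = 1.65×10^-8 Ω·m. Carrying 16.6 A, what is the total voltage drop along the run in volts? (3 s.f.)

Section 1: A_strand = π(3.8550e-04)² = 4.669e-07 m²; R₁ = ρL/(N·A_s) = (1.65×10^-8)(10.3)/(45×4.669e-07) = 0.008089 Ω
Section 2: A = π(d/2)² = π(5.9500e-04 m)² = 1.112e-06 m²
R₂ = (1.65×10^-8)(40.6)/(1.112e-06) = 0.6023 Ω
R = R₁ + R₂ = 0.6104 Ω
V = IR = 16.6 × 0.6104 = 10.1 V

10.1 V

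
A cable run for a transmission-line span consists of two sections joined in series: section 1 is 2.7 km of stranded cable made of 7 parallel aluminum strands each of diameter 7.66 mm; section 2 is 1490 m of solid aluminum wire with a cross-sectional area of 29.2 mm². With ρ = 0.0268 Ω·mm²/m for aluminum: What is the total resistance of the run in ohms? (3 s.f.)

1.59 Ω

ρ = 0.0268 Ω·mm²/m = 2.68×10^-8 Ω·m
Section 1: A_strand = π(3.8300e-03)² = 4.608e-05 m²; R₁ = ρL/(N·A_s) = (2.68×10^-8)(2700)/(7×4.608e-05) = 0.2243 Ω
Section 2: A = 29.2 mm² = 2.920e-05 m²
R₂ = (2.68×10^-8)(1490)/(2.920e-05) = 1.368 Ω
R = R₁ + R₂ = 1.59 Ω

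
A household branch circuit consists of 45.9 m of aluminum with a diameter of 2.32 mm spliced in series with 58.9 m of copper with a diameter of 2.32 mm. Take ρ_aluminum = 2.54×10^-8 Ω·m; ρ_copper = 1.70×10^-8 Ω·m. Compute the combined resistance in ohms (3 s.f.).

Segment 1: A = π(d/2)² = π(1.1600e-03 m)² = 4.227e-06 m²
R₁ = ρL/A = (2.54×10^-8)(45.9)/(4.227e-06) = 0.2758 Ω
R₂ = (1.70×10^-8)(58.9)/(4.227e-06) = 0.2369 Ω
R = R₁ + R₂ = 0.513 Ω

0.513 Ω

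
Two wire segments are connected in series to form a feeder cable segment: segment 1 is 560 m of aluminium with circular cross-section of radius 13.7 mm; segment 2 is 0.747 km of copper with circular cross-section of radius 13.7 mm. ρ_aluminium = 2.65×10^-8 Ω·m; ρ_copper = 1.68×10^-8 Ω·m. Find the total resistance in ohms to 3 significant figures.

0.0465 Ω

Segment 1: A = πr² = π(1.3700e-02 m)² = 5.896e-04 m²
R₁ = ρL/A = (2.65×10^-8)(560)/(5.896e-04) = 0.02517 Ω
R₂ = (1.68×10^-8)(747)/(5.896e-04) = 0.02128 Ω
R = R₁ + R₂ = 0.0465 Ω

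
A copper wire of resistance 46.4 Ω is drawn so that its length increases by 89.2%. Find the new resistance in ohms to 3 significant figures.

k = 1 + 89.2/100 = 1.892; volume constant ⇒ A' = A/k, so R' = k²R.
R' = 3.58 × 46.4 = 166 Ω

166 Ω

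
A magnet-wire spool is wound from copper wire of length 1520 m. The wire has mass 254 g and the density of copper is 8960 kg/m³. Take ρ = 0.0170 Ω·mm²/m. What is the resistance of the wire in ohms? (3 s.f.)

1390 Ω

ρ = 0.0170 Ω·mm²/m = 1.70×10^-8 Ω·m
A = m/(density·L) = 0.254/(8960×1520) = 1.8650e-08 m²
R = ρL/A = (1.70×10^-8)(1520)/(1.8650e-08) = 1390 Ω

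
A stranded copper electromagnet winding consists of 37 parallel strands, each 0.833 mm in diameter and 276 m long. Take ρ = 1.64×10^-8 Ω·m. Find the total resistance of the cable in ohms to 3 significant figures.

A_strand = π(4.1650e-04 m)² = 5.450e-07 m²
R_strand = ρL/A = (1.64×10^-8)(276)/(5.450e-07) = 8.306 Ω
R_total = R_strand/N = 8.306/37 = 0.224 Ω

0.224 Ω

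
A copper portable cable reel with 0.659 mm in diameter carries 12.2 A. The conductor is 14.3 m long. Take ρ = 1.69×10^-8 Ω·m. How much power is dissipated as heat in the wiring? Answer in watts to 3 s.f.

105 W

A = π(d/2)² = π(3.2950e-04 m)² = 3.411e-07 m²
R = ρL/A = (1.69×10^-8)(14.3)/(3.411e-07) = 0.7085 Ω
P = I²R = (12.2)² × 0.7085 = 105 W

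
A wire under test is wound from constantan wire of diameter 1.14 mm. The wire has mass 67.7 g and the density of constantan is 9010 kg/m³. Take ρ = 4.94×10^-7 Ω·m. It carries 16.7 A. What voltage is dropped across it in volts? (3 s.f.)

A = π(d/2)² = π(5.7000e-04 m)² = 1.0207e-06 m²
L = m/(density·A) = 0.0677/(9010×1.0207e-06) = 7.361 m
R = ρL/A = (4.94×10^-7)(7.361)/(1.0207e-06) = 3.563 Ω
V = IR = 16.7 × 3.563 = 59.5 V

59.5 V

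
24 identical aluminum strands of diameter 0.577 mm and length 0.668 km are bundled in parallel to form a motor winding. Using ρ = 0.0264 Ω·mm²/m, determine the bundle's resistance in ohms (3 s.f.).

2.81 Ω

ρ = 0.0264 Ω·mm²/m = 2.64×10^-8 Ω·m
A_strand = π(2.8850e-04 m)² = 2.615e-07 m²
R_strand = ρL/A = (2.64×10^-8)(668)/(2.615e-07) = 67.44 Ω
R_total = R_strand/N = 67.44/24 = 2.81 Ω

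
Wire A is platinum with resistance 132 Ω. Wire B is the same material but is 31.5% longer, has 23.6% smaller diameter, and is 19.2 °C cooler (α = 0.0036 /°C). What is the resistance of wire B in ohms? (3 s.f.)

R ∝ ρL/d² with ρ ∝ (1+αΔT), so R_B/R_A = (1 + 31.5/100) × (1 − 23.6/100)⁻² × (1 − 0.0036×19.2)
= 1.315 × 1.713 × 0.9309 = 2.097
R_B = 2.097 × 132 = 277 Ω

277 Ω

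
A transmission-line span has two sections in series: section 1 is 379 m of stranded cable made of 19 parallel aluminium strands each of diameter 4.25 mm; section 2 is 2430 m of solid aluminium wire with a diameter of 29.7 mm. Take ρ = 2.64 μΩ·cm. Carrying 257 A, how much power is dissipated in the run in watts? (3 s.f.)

8570 W

ρ = 2.64 μΩ·cm = 2.64×10^-8 Ω·m
Section 1: A_strand = π(2.1250e-03)² = 1.419e-05 m²; R₁ = ρL/(N·A_s) = (2.64×10^-8)(379)/(19×1.419e-05) = 0.03712 Ω
Section 2: A = π(d/2)² = π(1.4850e-02 m)² = 6.928e-04 m²
R₂ = (2.64×10^-8)(2430)/(6.928e-04) = 0.0926 Ω
R = R₁ + R₂ = 0.1297 Ω
P = I²R = (257)² × 0.1297 = 8570 W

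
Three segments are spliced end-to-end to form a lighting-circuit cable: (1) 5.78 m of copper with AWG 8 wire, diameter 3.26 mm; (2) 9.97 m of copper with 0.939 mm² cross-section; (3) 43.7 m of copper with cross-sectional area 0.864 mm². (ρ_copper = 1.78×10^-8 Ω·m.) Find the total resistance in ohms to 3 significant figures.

Seg 1: A = π(3.26/2 mm)² = π(1.6300e-03 m)² = 8.347e-06 m²
R_1 = (1.78×10^-8)(5.78)/(8.347e-06) = 0.01233 Ω
Seg 2: A = 0.939 mm² = 9.390e-07 m²
R_2 = (1.78×10^-8)(9.97)/(9.390e-07) = 0.189 Ω
Seg 3: A = 0.864 mm² = 8.640e-07 m²
R_3 = (1.78×10^-8)(43.7)/(8.640e-07) = 0.9003 Ω
R_total = R_1 + R_2 + R_3 = 1.10 Ω

1.10 Ω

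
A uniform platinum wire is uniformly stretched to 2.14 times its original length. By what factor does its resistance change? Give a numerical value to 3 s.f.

4.58

Volume constant ⇒ A' = A/k with k = 2.14. R' = ρ(kL)/(A/k) = k²R.
Factor = 4.58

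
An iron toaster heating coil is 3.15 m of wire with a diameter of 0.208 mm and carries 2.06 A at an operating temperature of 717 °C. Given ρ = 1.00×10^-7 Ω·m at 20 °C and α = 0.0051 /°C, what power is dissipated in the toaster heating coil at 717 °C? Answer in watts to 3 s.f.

A = π(d/2)² = π(1.0400e-04 m)² = 3.398e-08 m²
R₍20₎ = ρL/A = (1.00×10^-7)(3.15)/(3.398e-08) = 9.27 Ω
R₍717₎ = R₍20₎(1 + αΔT) = 9.27 × (1 + 0.0051×697) = 42.22 Ω
P = I²R = (2.06)² × 42.22 = 179 W

179 W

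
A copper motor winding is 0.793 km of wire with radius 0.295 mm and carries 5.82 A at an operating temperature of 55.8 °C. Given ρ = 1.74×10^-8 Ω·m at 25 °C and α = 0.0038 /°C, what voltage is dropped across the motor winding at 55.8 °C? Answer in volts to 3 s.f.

328 V

A = πr² = π(2.9500e-04 m)² = 2.734e-07 m²
R₍25₎ = ρL/A = (1.74×10^-8)(793)/(2.734e-07) = 50.47 Ω
R₍55.8₎ = R₍25₎(1 + αΔT) = 50.47 × (1 + 0.0038×30.8) = 56.38 Ω
V = IR = 5.82 × 56.38 = 328 V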